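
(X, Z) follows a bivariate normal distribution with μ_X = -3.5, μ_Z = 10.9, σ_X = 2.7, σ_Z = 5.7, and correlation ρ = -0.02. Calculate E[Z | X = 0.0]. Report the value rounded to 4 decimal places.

The regression of Z on X has slope ρ·σ_Z/σ_X and passes through (μ_X, μ_Z).
E[Z | X=0.0] = 10.9 + (-0.02)·(5.7/2.7)·(0.0 − (-3.5)) = 10.9 + (-0.042222)·(3.5) = 10.7522.

10.7522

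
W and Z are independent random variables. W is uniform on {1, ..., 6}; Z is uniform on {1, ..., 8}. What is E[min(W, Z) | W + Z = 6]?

Outcomes with W + Z = 6: (1,5), (2,4), (3,3), (4,2), (5,1), each with probability 1/48.
E[min(W, Z) | W + Z = 6] = (1 + 2 + 3 + 2 + 1) / 5 = 9/5.

9/5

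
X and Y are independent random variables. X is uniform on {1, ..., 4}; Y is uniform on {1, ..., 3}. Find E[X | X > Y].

10/3

P(X > Y) = 1/2.
Summing X·P(x,y) over outcomes with X > Y gives 5/3.
E[X | X > Y] = (5/3) / (1/2) = 10/3.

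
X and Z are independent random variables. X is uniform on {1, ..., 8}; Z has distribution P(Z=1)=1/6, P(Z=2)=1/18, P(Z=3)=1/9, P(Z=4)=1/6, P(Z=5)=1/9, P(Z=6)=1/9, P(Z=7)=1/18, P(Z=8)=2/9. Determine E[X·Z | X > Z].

P(X > Z) = 5/12.
Summing XZ·P(x,y) over outcomes with X > Z gives 1109/144.
E[X·Z | X > Z] = (1109/144) / (5/12) = 1109/60.

1109/60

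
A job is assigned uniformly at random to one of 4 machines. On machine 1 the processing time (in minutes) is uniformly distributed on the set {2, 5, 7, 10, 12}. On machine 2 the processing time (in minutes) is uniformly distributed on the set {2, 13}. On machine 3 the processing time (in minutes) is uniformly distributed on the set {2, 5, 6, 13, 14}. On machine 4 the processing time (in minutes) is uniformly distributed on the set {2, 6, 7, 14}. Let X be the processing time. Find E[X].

E[X | machine 1] = (2+5+7+10+12)/5 = 36/5.
E[X | machine 2] = (2+13)/2 = 15/2.
E[X | machine 3] = (2+5+6+13+14)/5 = 8.
E[X | machine 4] = (2+6+7+14)/4 = 29/4.
E[X] = (1/4)·(36/5) + (1/4)·(15/2) + (1/4)·(8) + (1/4)·(29/4) = 599/80.

599/80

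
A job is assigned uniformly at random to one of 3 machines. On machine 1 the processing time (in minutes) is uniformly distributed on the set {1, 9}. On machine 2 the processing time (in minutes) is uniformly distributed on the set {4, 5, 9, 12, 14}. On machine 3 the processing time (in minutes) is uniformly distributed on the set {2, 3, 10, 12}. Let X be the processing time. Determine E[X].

137/20

E[X | machine 1] = (1+9)/2 = 5.
E[X | machine 2] = (4+5+9+12+14)/5 = 44/5.
E[X | machine 3] = (2+3+10+12)/4 = 27/4.
E[X] = (1/3)·(5) + (1/3)·(44/5) + (1/3)·(27/4) = 137/20.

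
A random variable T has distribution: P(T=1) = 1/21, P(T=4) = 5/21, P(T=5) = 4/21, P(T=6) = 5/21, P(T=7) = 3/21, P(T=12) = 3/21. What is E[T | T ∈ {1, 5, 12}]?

P(T ∈ {1, 5, 12}) = 8/21.
Σ over the event: 1·1/21 + 5·4/21 + 12·1/7 = 19/7.
E[T | T ∈ {1, 5, 12}] = (19/7) / (8/21) = 57/8.

57/8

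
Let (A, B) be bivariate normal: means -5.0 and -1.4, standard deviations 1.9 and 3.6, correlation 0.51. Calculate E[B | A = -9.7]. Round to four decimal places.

E[B | A=x] = μ_B + ρ(σ_B/σ_A)(x − μ_A) for jointly normal variables.
E[B | A=-9.7] = -1.4 + (0.51)·(3.6/1.9)·(-9.7 − (-5.0)) = -1.4 + (0.96632)·(-4.7) = -5.9417.

-5.9417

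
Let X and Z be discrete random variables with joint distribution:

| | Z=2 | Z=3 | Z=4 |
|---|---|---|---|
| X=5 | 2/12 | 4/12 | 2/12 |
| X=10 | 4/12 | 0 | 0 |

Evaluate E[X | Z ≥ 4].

P(Z ≥ 4) = 1/6.
Σ X·P over the event = 5·(2/12) = 5/6.
E[X | Z ≥ 4] = (5/6) / (1/6) = 5.

5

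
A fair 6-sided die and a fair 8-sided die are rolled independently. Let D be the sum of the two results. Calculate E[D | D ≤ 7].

16/3

P(D ≤ 7) = 7/16.
Σ over the event: 2·1/48 + 3·1/24 + 4·1/16 + 5·1/12 + 6·5/48 + 7·1/8 = 7/3.
E[D | D ≤ 7] = (7/3) / (7/16) = 16/3.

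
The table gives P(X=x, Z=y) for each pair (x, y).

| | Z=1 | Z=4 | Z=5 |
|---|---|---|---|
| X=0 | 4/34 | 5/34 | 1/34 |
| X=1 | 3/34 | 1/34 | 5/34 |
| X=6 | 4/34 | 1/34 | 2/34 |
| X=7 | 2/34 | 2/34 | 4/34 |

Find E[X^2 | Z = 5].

P(Z = 5) = 6/17.
Summing X^2·P(X=x,Z=y) over the conditioning event gives 273/34.
E[X^2 | Z = 5] = (273/34) / (6/17) = 91/4.

91/4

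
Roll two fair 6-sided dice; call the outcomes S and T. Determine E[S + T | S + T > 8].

Outcomes with S + T > 8: (3,6), (4,5), (4,6), (5,4), (5,5), (5,6), (6,3), (6,4), (6,5), (6,6), each with probability 1/36.
E[S + T | S + T > 8] = (9 + 9 + 10 + 9 + 10 + 11 + 9 + 10 + 11 + 12) / 10 = 10.

10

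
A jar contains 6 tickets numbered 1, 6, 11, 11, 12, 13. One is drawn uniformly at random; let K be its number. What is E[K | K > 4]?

P(K > 4) = 5/6.
Σ over the event: 6·1/6 + 11·1/3 + 12·1/6 + 13·1/6 = 53/6.
E[K | K > 4] = (53/6) / (5/6) = 53/5.

53/5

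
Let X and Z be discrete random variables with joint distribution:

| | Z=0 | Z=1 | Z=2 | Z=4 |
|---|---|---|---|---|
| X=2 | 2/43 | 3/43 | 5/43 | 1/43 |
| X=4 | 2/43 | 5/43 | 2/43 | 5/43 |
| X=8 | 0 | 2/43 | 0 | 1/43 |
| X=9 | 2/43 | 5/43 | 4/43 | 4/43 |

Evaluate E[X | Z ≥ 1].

207/37

P(Z ≥ 1) = 37/43.
Summing X·P(X=x,Z=y) over the conditioning event gives 207/43.
E[X | Z ≥ 1] = (207/43) / (37/43) = 207/37.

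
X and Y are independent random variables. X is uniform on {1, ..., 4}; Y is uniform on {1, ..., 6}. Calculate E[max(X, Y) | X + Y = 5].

7/2

Outcomes with X + Y = 5: (1,4), (2,3), (3,2), (4,1), each with probability 1/24.
E[max(X, Y) | X + Y = 5] = (4 + 3 + 3 + 4) / 4 = 7/2.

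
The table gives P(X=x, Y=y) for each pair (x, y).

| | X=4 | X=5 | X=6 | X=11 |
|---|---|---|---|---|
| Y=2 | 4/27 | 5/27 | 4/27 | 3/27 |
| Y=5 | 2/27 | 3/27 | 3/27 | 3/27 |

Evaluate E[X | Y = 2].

P(Y = 2) = 16/27.
Σ X·P over the event = 4·(4/27) + 5·(5/27) + 6·(4/27) + 11·(3/27) = 98/27.
E[X | Y = 2] = (98/27) / (16/27) = 49/8.

49/8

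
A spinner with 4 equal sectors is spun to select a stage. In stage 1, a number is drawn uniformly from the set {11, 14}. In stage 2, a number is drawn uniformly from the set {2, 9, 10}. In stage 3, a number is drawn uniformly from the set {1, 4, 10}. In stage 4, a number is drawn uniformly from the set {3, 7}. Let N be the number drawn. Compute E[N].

59/8

E[N | stage 1] = (11+14)/2 = 25/2.
E[N | stage 2] = (2+9+10)/3 = 7.
E[N | stage 3] = (1+4+10)/3 = 5.
E[N | stage 4] = (3+7)/2 = 5.
By the law of total expectation,
E[N] = (1/4)·(25/2) + (1/4)·(7) + (1/4)·(5) + (1/4)·(5) = 59/8.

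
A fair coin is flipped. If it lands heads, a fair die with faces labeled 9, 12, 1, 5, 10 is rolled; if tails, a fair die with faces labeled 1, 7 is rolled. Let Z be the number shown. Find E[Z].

E[Z | heads] = (9+12+1+5+10)/5 = 37/5.
E[Z | tails] = (1+7)/2 = 4.
E[Z] = (1/2)·(37/5) + (1/2)·(4) = 57/10.

57/10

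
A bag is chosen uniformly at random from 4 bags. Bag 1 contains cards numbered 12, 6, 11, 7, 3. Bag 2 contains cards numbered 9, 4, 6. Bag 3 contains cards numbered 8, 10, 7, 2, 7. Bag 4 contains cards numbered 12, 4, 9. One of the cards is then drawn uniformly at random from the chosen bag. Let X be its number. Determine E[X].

E[X | bag 1] = (12+6+11+7+3)/5 = 39/5.
E[X | bag 2] = (9+4+6)/3 = 19/3.
E[X | bag 3] = (8+10+7+2+7)/5 = 34/5.
E[X | bag 4] = (12+4+9)/3 = 25/3.
E[X] = (1/4)·(39/5) + (1/4)·(19/3) + (1/4)·(34/5) + (1/4)·(25/3) = 439/60.

439/60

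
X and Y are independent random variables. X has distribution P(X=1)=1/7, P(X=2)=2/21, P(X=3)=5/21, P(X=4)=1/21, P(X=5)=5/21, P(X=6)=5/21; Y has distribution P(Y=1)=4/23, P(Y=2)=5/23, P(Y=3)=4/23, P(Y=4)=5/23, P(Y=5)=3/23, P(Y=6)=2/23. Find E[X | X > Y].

1283/261

P(X > Y) = 87/161.
Summing X·P(x,y) over outcomes with X > Y gives 1283/483.
E[X | X > Y] = (1283/483) / (87/161) = 1283/261.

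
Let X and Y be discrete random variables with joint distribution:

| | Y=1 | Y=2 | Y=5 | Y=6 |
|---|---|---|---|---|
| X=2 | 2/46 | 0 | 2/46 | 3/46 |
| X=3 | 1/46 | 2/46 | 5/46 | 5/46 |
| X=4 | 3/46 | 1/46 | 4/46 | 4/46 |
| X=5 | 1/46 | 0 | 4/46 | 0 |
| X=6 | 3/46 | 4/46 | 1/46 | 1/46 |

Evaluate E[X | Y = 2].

P(Y = 2) = 7/46.
Σ X·P over the event = 3·(2/46) + 4·(1/46) + 6·(4/46) = 17/23.
E[X | Y = 2] = (17/23) / (7/46) = 34/7.

34/7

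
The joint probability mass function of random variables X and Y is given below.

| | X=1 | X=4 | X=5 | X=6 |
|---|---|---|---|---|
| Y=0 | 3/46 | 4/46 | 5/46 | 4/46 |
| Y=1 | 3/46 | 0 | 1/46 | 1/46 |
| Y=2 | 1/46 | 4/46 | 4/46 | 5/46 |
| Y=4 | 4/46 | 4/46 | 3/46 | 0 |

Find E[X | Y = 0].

17/4

P(Y = 0) = 8/23.
Σ X·P over the event = 1·(3/46) + 4·(4/46) + 5·(5/46) + 6·(4/46) = 34/23.
E[X | Y = 0] = (34/23) / (8/23) = 17/4.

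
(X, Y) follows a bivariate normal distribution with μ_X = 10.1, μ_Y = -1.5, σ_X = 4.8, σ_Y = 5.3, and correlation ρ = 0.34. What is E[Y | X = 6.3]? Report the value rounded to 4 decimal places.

-2.9266

E[Y | X=x] = μ_Y + ρ(σ_Y/σ_X)(x − μ_X) for jointly normal variables.
E[Y | X=6.3] = -1.5 + (0.34)·(5.3/4.8)·(6.3 − (10.1)) = -1.5 + (0.37542)·(-3.8) = -2.9266.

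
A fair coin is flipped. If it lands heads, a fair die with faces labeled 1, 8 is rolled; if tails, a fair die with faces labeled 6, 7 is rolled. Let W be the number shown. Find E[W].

11/2

E[W | heads] = (1+8)/2 = 9/2.
E[W | tails] = (6+7)/2 = 13/2.
By the law of total expectation,
E[W] = (1/2)·(9/2) + (1/2)·(13/2) = 11/2.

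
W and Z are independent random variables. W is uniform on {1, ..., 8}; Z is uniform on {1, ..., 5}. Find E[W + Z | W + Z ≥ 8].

39/4

P(W + Z ≥ 8) = 1/2.
Summing (W+Z)·P(x,y) over outcomes with W + Z ≥ 8 gives 39/8.
E[W + Z | W + Z ≥ 8] = (39/8) / (1/2) = 39/4.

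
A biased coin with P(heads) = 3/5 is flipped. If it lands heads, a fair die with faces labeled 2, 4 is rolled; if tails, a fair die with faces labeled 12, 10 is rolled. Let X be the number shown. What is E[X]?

31/5

E[X | heads] = (2+4)/2 = 3.
E[X | tails] = (12+10)/2 = 11.
E[X] = (3/5)·(3) + (2/5)·(11) = 31/5.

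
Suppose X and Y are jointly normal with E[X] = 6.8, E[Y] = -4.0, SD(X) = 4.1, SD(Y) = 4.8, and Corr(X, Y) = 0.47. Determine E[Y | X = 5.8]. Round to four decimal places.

-4.5502

For a bivariate normal, E[Y | X=x] = μ_Y + ρ·(σ_Y/σ_X)·(x − μ_X).
E[Y | X=5.8] = -4.0 + (0.47)·(4.8/4.1)·(5.8 − (6.8)) = -4.0 + (0.55024)·(-1) = -4.5502.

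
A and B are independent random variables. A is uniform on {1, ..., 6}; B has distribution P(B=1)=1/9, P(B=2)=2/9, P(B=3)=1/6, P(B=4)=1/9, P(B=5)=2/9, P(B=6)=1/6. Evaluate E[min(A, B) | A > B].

P(A > B) = 43/108.
Summing min(A,B)·P(x,y) over outcomes with A > B gives 35/36.
E[min(A, B) | A > B] = (35/36) / (43/108) = 105/43.

105/43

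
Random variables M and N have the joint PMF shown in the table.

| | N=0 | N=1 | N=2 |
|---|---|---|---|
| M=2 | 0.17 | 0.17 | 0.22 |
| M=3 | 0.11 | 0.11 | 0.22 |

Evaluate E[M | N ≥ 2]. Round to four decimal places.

P(N ≥ 2) = 0.44.
Σ M·P over the event = 2·(0.22) + 3·(0.22) = 1.10.
E[M | N ≥ 2] = (1.10) / (0.44) = 2.5000.

2.5000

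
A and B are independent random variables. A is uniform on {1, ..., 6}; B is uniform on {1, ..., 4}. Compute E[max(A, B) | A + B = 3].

2

Outcomes with A + B = 3: (1,2), (2,1), each with probability 1/24.
E[max(A, B) | A + B = 3] = (2 + 2) / 2 = 2.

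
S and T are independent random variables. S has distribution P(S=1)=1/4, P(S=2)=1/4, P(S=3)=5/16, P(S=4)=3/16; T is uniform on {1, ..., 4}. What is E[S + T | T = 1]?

55/16

P(T = 1) = 1/4.
Summing (S+T)·P(x,y) over outcomes with T = 1 gives 55/64.
E[S + T | T = 1] = (55/64) / (1/4) = 55/16.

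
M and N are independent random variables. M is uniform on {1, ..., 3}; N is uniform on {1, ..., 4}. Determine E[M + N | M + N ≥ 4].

Outcomes with M + N ≥ 4: (1,3), (1,4), (2,2), (2,3), (2,4), (3,1), (3,2), (3,3), (3,4), each with probability 1/12.
E[M + N | M + N ≥ 4] = (4 + 5 + 4 + 5 + 6 + 4 + 5 + 6 + 7) / 9 = 46/9.

46/9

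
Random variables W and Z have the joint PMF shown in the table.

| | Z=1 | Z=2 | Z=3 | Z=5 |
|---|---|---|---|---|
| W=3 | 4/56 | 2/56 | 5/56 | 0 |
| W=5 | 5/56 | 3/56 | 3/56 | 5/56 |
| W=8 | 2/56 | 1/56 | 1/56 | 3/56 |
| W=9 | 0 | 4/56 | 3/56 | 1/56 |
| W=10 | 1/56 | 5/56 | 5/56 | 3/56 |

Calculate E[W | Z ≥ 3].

P(Z ≥ 3) = 29/56.
Summing W·P(W=x,Z=y) over the conditioning event gives 29/8.
E[W | Z ≥ 3] = (29/8) / (29/56) = 7.

7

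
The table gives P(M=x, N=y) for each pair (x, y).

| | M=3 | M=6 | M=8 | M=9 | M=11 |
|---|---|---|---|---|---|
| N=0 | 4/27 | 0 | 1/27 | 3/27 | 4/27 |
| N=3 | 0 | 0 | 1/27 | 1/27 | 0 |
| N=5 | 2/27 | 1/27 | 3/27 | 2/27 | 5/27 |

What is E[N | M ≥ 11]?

P(M ≥ 11) = 1/3.
Σ N·P over the event = 0·(4/27) + 5·(5/27) = 25/27.
E[N | M ≥ 11] = (25/27) / (1/3) = 25/9.

25/9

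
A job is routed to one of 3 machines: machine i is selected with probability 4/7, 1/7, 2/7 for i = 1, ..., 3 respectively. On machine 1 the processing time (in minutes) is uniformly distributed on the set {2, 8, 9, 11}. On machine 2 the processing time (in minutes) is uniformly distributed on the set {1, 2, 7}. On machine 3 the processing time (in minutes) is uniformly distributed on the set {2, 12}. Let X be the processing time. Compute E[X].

E[X | machine 1] = (2+8+9+11)/4 = 15/2.
E[X | machine 2] = (1+2+7)/3 = 10/3.
E[X | machine 3] = (2+12)/2 = 7.
By the law of total expectation,
E[X] = (4/7)·(15/2) + (1/7)·(10/3) + (2/7)·(7) = 142/21.

142/21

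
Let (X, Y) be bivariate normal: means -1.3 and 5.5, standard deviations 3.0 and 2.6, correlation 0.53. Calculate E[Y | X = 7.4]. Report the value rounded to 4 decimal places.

9.4962

E[Y | X=x] = μ_Y + ρ(σ_Y/σ_X)(x − μ_X) for jointly normal variables.
E[Y | X=7.4] = 5.5 + (0.53)·(2.6/3.0)·(7.4 − (-1.3)) = 5.5 + (0.45933)·(8.7) = 9.4962.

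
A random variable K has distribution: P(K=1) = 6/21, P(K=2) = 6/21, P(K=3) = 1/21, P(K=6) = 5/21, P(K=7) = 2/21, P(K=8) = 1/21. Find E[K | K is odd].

P(K is odd) = 3/7.
Σ over the event: 1·2/7 + 3·1/21 + 7·2/21 = 23/21.
E[K | K is odd] = (23/21) / (3/7) = 23/9.

23/9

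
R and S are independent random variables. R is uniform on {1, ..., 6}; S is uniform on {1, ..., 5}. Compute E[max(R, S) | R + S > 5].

P(R + S > 5) = 2/3.
Summing max(R,S)·P(x,y) over outcomes with R + S > 5 gives 49/15.
E[max(R, S) | R + S > 5] = (49/15) / (2/3) = 49/10.

49/10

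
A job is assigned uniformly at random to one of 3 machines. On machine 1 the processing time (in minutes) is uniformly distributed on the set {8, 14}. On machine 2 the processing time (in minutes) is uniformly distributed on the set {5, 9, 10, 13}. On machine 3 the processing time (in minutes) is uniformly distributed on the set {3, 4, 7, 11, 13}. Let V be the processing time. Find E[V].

E[V | machine 1] = (8+14)/2 = 11.
E[V | machine 2] = (5+9+10+13)/4 = 37/4.
E[V | machine 3] = (3+4+7+11+13)/5 = 38/5.
By the law of total expectation,
E[V] = (1/3)·(11) + (1/3)·(37/4) + (1/3)·(38/5) = 557/60.

557/60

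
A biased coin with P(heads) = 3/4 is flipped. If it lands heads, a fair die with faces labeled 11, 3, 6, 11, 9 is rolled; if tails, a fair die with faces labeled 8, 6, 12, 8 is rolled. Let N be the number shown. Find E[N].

65/8

E[N | heads] = (11+3+6+11+9)/5 = 8.
E[N | tails] = (8+6+12+8)/4 = 17/2.
By the law of total expectation,
E[N] = (3/4)·(8) + (1/4)·(17/2) = 65/8.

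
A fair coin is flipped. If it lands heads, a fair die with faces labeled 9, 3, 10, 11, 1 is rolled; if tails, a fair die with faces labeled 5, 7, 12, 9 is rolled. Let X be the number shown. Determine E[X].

301/40

E[X | heads] = (9+3+10+11+1)/5 = 34/5.
E[X | tails] = (5+7+12+9)/4 = 33/4.
E[X] = (1/2)·(34/5) + (1/2)·(33/4) = 301/40.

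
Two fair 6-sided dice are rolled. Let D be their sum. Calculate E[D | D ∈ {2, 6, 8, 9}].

P(D ∈ {2, 6, 8, 9}) = 5/12.
Σ over the event: 2·1/36 + 6·5/36 + 8·5/36 + 9·1/9 = 3.
E[D | D ∈ {2, 6, 8, 9}] = (3) / (5/12) = 36/5.

36/5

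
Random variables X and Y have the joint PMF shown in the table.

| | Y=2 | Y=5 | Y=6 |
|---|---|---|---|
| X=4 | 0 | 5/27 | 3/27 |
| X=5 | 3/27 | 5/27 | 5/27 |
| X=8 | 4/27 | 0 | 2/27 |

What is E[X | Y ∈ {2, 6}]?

P(Y ∈ {2, 6}) = 17/27.
Σ X·P over the event = 4·(3/27) + 5·(3/27) + 5·(5/27) + 8·(4/27) + 8·(2/27) = 100/27.
E[X | Y ∈ {2, 6}] = (100/27) / (17/27) = 100/17.

100/17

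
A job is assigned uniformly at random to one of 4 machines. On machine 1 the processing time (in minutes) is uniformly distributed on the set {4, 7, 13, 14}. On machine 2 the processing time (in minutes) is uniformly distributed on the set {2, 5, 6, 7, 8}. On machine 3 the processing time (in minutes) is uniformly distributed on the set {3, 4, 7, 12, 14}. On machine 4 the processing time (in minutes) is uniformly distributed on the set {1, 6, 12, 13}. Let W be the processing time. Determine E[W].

E[W | machine 1] = (4+7+13+14)/4 = 19/2.
E[W | machine 2] = (2+5+6+7+8)/5 = 28/5.
E[W | machine 3] = (3+4+7+12+14)/5 = 8.
E[W | machine 4] = (1+6+12+13)/4 = 8.
By the law of total expectation,
E[W] = (1/4)·(19/2) + (1/4)·(28/5) + (1/4)·(8) + (1/4)·(8) = 311/40.

311/40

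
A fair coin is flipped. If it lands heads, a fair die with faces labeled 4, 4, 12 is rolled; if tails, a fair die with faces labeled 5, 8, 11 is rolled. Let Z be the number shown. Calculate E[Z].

22/3

E[Z | heads] = (4+4+12)/3 = 20/3.
E[Z | tails] = (5+8+11)/3 = 8.
E[Z] = (1/2)·(20/3) + (1/2)·(8) = 22/3.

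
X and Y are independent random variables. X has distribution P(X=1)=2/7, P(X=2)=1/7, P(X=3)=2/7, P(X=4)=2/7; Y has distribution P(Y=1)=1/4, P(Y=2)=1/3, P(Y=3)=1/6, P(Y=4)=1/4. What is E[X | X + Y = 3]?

14/11

P(X + Y = 3) = 11/84.
Summing X·P(x,y) over outcomes with X + Y = 3 gives 1/6.
E[X | X + Y = 3] = (1/6) / (11/84) = 14/11.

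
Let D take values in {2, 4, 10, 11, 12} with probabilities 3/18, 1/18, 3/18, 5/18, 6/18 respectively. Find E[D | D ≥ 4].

P(D ≥ 4) = 5/6.
Σ over the event: 4·1/18 + 10·1/6 + 11·5/18 + 12·1/3 = 161/18.
E[D | D ≥ 4] = (161/18) / (5/6) = 161/15.

161/15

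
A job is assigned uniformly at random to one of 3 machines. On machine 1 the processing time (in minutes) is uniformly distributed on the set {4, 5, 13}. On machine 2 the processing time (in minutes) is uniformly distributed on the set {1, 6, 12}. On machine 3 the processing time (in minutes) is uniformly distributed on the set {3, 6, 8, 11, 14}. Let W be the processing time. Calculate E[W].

331/45

E[W | machine 1] = (4+5+13)/3 = 22/3.
E[W | machine 2] = (1+6+12)/3 = 19/3.
E[W | machine 3] = (3+6+8+11+14)/5 = 42/5.
E[W] = (1/3)·(22/3) + (1/3)·(19/3) + (1/3)·(42/5) = 331/45.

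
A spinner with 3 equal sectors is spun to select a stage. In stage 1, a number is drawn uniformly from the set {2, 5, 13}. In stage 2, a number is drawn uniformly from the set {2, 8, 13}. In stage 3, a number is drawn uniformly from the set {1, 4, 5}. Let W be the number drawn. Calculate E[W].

E[W | stage 1] = (2+5+13)/3 = 20/3.
E[W | stage 2] = (2+8+13)/3 = 23/3.
E[W | stage 3] = (1+4+5)/3 = 10/3.
By the law of total expectation,
E[W] = (1/3)·(20/3) + (1/3)·(23/3) + (1/3)·(10/3) = 53/9.

53/9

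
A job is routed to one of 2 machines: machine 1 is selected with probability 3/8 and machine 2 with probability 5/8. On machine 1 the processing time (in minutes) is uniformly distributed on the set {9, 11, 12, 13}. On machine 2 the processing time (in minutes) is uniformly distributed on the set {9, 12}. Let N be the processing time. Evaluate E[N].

E[N | machine 1] = (9+11+12+13)/4 = 45/4.
E[N | machine 2] = (9+12)/2 = 21/2.
By the law of total expectation,
E[N] = (3/8)·(45/4) + (5/8)·(21/2) = 345/32.

345/32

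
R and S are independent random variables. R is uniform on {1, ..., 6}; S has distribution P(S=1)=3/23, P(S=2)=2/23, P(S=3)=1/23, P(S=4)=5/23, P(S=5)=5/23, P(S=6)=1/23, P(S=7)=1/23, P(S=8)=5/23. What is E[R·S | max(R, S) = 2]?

P(max(R, S) = 2) = 7/138.
Summing RS·P(x,y) over outcomes with max(R, S) = 2 gives 3/23.
E[R·S | max(R, S) = 2] = (3/23) / (7/138) = 18/7.

18/7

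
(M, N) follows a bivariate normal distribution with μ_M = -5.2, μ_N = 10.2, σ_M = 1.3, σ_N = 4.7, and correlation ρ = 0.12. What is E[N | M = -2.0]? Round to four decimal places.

11.5883

E[N | M=x] = μ_N + ρ(σ_N/σ_M)(x − μ_M) for jointly normal variables.
E[N | M=-2.0] = 10.2 + (0.12)·(4.7/1.3)·(-2.0 − (-5.2)) = 10.2 + (0.43385)·(3.2) = 11.5883.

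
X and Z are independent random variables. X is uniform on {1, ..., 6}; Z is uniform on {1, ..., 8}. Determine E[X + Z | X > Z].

7

P(X > Z) = 5/16.
Summing (X+Z)·P(x,y) over outcomes with X > Z gives 35/16.
E[X + Z | X > Z] = (35/16) / (5/16) = 7.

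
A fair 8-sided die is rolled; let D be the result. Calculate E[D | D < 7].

Given D < 7, D is equally likely to be any of {1, 2, 3, 4, 5, 6}.
E[D | D < 7] = (1 + 2 + 3 + 4 + 5 + 6) / 6 = 7/2.

7/2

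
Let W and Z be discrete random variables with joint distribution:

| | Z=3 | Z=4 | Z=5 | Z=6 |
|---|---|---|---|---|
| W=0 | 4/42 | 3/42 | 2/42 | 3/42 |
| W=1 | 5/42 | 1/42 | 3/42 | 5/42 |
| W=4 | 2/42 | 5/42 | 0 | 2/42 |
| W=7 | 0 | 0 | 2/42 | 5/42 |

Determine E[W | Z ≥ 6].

16/5

P(Z ≥ 6) = 5/14.
Σ W·P over the event = 0·(3/42) + 1·(5/42) + 4·(2/42) + 7·(5/42) = 8/7.
E[W | Z ≥ 6] = (8/7) / (5/14) = 16/5.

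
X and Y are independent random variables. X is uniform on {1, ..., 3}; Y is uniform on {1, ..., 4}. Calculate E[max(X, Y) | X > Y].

8/3

Outcomes with X > Y: (2,1), (3,1), (3,2), each with probability 1/12.
E[max(X, Y) | X > Y] = (2 + 3 + 3) / 3 = 8/3.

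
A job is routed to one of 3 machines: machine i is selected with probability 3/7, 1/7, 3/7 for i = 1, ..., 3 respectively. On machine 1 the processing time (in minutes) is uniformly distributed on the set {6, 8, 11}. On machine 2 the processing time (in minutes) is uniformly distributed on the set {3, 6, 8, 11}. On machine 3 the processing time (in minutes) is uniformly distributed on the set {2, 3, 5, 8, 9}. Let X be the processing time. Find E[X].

E[X | machine 1] = (6+8+11)/3 = 25/3.
E[X | machine 2] = (3+6+8+11)/4 = 7.
E[X | machine 3] = (2+3+5+8+9)/5 = 27/5.
E[X] = (3/7)·(25/3) + (1/7)·(7) + (3/7)·(27/5) = 241/35.

241/35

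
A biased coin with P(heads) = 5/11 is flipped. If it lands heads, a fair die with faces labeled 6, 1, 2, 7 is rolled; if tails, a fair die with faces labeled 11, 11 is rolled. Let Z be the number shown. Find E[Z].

86/11

E[Z | heads] = (6+1+2+7)/4 = 4.
E[Z | tails] = (11+11)/2 = 11.
E[Z] = (5/11)·(4) + (6/11)·(11) = 86/11.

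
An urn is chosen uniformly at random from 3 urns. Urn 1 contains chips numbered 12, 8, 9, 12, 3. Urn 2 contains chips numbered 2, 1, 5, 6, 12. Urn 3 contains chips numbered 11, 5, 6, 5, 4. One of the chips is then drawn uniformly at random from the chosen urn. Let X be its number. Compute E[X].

E[X | urn 1] = (12+8+9+12+3)/5 = 44/5.
E[X | urn 2] = (2+1+5+6+12)/5 = 26/5.
E[X | urn 3] = (11+5+6+5+4)/5 = 31/5.
E[X] = (1/3)·(44/5) + (1/3)·(26/5) + (1/3)·(31/5) = 101/15.

101/15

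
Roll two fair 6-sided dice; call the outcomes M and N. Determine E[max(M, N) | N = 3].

Outcomes with N = 3: (1,3), (2,3), (3,3), (4,3), (5,3), (6,3), each with probability 1/36.
E[max(M, N) | N = 3] = (3 + 3 + 3 + 4 + 5 + 6) / 6 = 4.

4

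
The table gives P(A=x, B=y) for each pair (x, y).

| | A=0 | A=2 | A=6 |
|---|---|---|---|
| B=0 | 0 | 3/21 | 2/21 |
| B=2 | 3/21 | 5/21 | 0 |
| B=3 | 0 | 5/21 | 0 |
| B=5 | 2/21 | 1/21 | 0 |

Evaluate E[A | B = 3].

P(B = 3) = 5/21.
Σ A·P over the event = 2·(5/21) = 10/21.
E[A | B = 3] = (10/21) / (5/21) = 2.

2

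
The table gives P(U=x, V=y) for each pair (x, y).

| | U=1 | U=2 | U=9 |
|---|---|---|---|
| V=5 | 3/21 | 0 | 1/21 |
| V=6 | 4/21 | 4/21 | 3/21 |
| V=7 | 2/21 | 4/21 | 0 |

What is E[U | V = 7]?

P(V = 7) = 2/7.
Σ U·P over the event = 1·(2/21) + 2·(4/21) = 10/21.
E[U | V = 7] = (10/21) / (2/7) = 5/3.

5/3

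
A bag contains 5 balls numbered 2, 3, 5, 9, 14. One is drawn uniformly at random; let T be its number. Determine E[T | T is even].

P(T is even) = 2/5.
Σ over the event: 2·1/5 + 14·1/5 = 16/5.
E[T | T is even] = (16/5) / (2/5) = 8.

8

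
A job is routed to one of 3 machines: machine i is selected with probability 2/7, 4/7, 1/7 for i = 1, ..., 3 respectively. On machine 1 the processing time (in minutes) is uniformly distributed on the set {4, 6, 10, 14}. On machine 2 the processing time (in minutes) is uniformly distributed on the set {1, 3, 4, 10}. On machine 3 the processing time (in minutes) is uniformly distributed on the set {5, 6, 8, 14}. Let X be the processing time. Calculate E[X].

173/28

E[X | machine 1] = (4+6+10+14)/4 = 17/2.
E[X | machine 2] = (1+3+4+10)/4 = 9/2.
E[X | machine 3] = (5+6+8+14)/4 = 33/4.
By the law of total expectation,
E[X] = (2/7)·(17/2) + (4/7)·(9/2) + (1/7)·(33/4) = 173/28.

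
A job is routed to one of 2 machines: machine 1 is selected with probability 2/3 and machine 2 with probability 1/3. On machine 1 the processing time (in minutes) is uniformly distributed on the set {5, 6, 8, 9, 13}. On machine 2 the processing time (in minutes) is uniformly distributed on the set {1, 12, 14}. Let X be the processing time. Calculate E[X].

E[X | machine 1] = (5+6+8+9+13)/5 = 41/5.
E[X | machine 2] = (1+12+14)/3 = 9.
E[X] = (2/3)·(41/5) + (1/3)·(9) = 127/15.

127/15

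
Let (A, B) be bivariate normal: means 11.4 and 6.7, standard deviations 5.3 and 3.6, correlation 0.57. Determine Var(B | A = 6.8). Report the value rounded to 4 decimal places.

8.7493

The conditional variance in a bivariate normal is σ_B²(1 − ρ²), independent of x.
Var(B | A=6.8) = (3.6)²·(1 − (0.57)²) = 12.96·0.6751 = 8.7493.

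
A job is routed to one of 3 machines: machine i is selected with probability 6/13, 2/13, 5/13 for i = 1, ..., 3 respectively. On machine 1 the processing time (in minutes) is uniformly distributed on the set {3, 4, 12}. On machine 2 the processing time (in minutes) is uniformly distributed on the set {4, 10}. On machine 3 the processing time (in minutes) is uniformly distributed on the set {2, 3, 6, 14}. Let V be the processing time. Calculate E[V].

E[V | machine 1] = (3+4+12)/3 = 19/3.
E[V | machine 2] = (4+10)/2 = 7.
E[V | machine 3] = (2+3+6+14)/4 = 25/4.
E[V] = (6/13)·(19/3) + (2/13)·(7) + (5/13)·(25/4) = 333/52.

333/52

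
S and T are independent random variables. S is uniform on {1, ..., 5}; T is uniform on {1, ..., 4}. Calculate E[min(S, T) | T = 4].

P(T = 4) = 1/4.
Summing min(S,T)·P(x,y) over outcomes with T = 4 gives 7/10.
E[min(S, T) | T = 4] = (7/10) / (1/4) = 14/5.

14/5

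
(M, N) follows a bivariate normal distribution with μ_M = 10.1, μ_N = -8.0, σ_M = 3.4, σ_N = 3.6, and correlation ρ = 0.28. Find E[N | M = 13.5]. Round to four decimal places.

-6.9920

E[N | M=x] = μ_N + ρ(σ_N/σ_M)(x − μ_M) for jointly normal variables.
E[N | M=13.5] = -8.0 + (0.28)·(3.6/3.4)·(13.5 − (10.1)) = -8.0 + (0.29647)·(3.4) = -6.9920.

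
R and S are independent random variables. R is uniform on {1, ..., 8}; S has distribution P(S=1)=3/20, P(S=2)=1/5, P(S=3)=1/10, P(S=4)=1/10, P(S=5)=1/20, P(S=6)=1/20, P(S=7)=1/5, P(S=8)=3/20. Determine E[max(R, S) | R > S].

139/24

P(R > S) = 9/20.
Summing max(R,S)·P(x,y) over outcomes with R > S gives 417/160.
E[max(R, S) | R > S] = (417/160) / (9/20) = 139/24.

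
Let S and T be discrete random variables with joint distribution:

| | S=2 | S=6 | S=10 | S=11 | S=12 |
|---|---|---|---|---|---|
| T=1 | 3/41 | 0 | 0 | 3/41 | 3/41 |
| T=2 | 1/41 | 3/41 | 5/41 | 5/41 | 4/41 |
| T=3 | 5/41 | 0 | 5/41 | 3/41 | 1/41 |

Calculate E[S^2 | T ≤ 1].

269/3

P(T ≤ 1) = 9/41.
Σ S^2·P over the event = 4·(3/41) + 121·(3/41) + 144·(3/41) = 807/41.
E[S^2 | T ≤ 1] = (807/41) / (9/41) = 269/3.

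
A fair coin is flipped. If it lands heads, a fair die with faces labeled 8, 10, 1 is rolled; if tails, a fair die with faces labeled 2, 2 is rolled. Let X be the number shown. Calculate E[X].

E[X | heads] = (8+10+1)/3 = 19/3.
E[X | tails] = (2+2)/2 = 2.
By the law of total expectation,
E[X] = (1/2)·(19/3) + (1/2)·(2) = 25/6.

25/6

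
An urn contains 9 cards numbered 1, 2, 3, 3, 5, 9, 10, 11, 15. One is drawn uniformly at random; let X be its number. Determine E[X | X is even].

P(X is even) = 2/9.
Σ over the event: 2·1/9 + 10·1/9 = 4/3.
E[X | X is even] = (4/3) / (2/9) = 6.

6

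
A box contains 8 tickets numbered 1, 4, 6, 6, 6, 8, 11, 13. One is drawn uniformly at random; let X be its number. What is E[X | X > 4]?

25/3

P(X > 4) = 3/4.
Σ over the event: 6·3/8 + 8·1/8 + 11·1/8 + 13·1/8 = 25/4.
E[X | X > 4] = (25/4) / (3/4) = 25/3.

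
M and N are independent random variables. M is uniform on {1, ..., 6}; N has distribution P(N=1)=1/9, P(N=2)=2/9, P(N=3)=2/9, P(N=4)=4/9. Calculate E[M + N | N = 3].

P(N = 3) = 2/9.
Summing (M+N)·P(x,y) over outcomes with N = 3 gives 13/9.
E[M + N | N = 3] = (13/9) / (2/9) = 13/2.

13/2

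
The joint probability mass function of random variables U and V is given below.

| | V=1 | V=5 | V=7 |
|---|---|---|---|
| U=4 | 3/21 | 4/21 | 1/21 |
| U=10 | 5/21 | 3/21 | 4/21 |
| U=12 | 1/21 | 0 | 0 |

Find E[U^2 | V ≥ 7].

P(V ≥ 7) = 5/21.
Σ U^2·P over the event = 16·(1/21) + 100·(4/21) = 416/21.
E[U^2 | V ≥ 7] = (416/21) / (5/21) = 416/5.

416/5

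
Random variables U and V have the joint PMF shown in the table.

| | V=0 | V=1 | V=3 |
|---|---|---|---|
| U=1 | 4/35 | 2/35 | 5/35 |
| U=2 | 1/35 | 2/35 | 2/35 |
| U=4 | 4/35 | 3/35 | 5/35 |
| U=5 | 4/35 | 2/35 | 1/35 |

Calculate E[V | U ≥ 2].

31/24

P(U ≥ 2) = 24/35.
Summing V·P(U=x,V=y) over the conditioning event gives 31/35.
E[V | U ≥ 2] = (31/35) / (24/35) = 31/24.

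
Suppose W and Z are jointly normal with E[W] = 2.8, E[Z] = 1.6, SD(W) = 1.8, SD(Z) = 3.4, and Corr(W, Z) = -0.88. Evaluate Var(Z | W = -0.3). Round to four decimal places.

2.6079

Var(Z | W=x) = (1 − ρ²)·σ_Z².
Var(Z | W=-0.3) = (3.4)²·(1 − (-0.88)²) = 11.56·0.2256 = 2.6079.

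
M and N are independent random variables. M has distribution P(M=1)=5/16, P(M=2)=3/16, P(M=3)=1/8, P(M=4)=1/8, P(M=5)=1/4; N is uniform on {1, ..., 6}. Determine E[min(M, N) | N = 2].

27/16

P(N = 2) = 1/6.
Summing min(M,N)·P(x,y) over outcomes with N = 2 gives 9/32.
E[min(M, N) | N = 2] = (9/32) / (1/6) = 27/16.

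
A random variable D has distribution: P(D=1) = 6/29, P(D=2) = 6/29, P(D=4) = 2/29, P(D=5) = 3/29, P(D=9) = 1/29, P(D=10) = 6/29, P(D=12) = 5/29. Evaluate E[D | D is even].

P(D is even) = 19/29.
Σ over the event: 2·6/29 + 4·2/29 + 10·6/29 + 12·5/29 = 140/29.
E[D | D is even] = (140/29) / (19/29) = 140/19.

140/19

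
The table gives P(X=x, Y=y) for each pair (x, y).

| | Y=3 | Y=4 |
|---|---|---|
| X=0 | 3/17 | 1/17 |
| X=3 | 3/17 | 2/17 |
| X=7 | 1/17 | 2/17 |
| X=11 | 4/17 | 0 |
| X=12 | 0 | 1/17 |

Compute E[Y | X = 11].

3

P(X = 11) = 4/17.
Summing Y·P(X=x,Y=y) over the conditioning event gives 12/17.
E[Y | X = 11] = (12/17) / (4/17) = 3.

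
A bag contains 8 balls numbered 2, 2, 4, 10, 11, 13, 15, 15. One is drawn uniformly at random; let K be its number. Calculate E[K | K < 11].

9/2

P(K < 11) = 1/2.
Σ over the event: 2·1/4 + 4·1/8 + 10·1/8 = 9/4.
E[K | K < 11] = (9/4) / (1/2) = 9/2.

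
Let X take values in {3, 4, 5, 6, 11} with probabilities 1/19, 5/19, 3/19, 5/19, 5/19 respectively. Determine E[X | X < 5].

P(X < 5) = 6/19.
Σ over the event: 3·1/19 + 4·5/19 = 23/19.
E[X | X < 5] = (23/19) / (6/19) = 23/6.

23/6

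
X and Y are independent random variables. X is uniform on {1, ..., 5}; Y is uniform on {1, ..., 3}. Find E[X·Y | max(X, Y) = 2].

8/3

Outcomes with max(X, Y) = 2: (1,2), (2,1), (2,2), each with probability 1/15.
E[X·Y | max(X, Y) = 2] = (2 + 2 + 4) / 3 = 8/3.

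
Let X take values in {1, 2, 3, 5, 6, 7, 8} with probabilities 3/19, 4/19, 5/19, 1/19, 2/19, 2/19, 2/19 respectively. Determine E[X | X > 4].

P(X > 4) = 7/19.
Σ over the event: 5·1/19 + 6·2/19 + 7·2/19 + 8·2/19 = 47/19.
E[X | X > 4] = (47/19) / (7/19) = 47/7.

47/7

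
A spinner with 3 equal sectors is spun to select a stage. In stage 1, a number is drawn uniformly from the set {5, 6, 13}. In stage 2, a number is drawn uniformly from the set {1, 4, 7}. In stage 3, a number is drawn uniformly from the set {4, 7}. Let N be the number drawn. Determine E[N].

35/6

E[N | stage 1] = (5+6+13)/3 = 8.
E[N | stage 2] = (1+4+7)/3 = 4.
E[N | stage 3] = (4+7)/2 = 11/2.
By the law of total expectation,
E[N] = (1/3)·(8) + (1/3)·(4) + (1/3)·(11/2) = 35/6.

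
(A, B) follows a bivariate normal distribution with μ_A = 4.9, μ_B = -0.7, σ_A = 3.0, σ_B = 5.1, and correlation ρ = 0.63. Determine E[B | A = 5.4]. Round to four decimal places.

E[B | A=x] = μ_B + ρ(σ_B/σ_A)(x − μ_A) for jointly normal variables.
E[B | A=5.4] = -0.7 + (0.63)·(5.1/3.0)·(5.4 − (4.9)) = -0.7 + (1.071)·(0.5) = -0.1645.

-0.1645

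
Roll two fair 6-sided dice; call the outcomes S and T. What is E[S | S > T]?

P(S > T) = 5/12.
Summing S·P(x,y) over outcomes with S > T gives 35/18.
E[S | S > T] = (35/18) / (5/12) = 14/3.

14/3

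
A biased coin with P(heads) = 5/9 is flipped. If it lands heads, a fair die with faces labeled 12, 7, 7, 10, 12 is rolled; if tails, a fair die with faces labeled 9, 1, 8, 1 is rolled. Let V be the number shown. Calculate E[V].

E[V | heads] = (12+7+7+10+12)/5 = 48/5.
E[V | tails] = (9+1+8+1)/4 = 19/4.
E[V] = (5/9)·(48/5) + (4/9)·(19/4) = 67/9.

67/9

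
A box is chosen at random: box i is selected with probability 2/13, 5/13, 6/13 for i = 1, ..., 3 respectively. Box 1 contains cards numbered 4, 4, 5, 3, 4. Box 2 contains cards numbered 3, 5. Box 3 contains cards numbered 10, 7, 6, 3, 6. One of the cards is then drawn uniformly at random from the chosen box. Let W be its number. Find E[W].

332/65

E[W | box 1] = (4+4+5+3+4)/5 = 4.
E[W | box 2] = (3+5)/2 = 4.
E[W | box 3] = (10+7+6+3+6)/5 = 32/5.
By the law of total expectation,
E[W] = (2/13)·(4) + (5/13)·(4) + (6/13)·(32/5) = 332/65.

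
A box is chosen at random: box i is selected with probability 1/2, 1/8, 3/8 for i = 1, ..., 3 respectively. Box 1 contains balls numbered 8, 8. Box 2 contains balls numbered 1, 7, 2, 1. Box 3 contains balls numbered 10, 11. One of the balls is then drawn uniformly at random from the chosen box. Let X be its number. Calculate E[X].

E[X | box 1] = (8+8)/2 = 8.
E[X | box 2] = (1+7+2+1)/4 = 11/4.
E[X | box 3] = (10+11)/2 = 21/2.
E[X] = (1/2)·(8) + (1/8)·(11/4) + (3/8)·(21/2) = 265/32.

265/32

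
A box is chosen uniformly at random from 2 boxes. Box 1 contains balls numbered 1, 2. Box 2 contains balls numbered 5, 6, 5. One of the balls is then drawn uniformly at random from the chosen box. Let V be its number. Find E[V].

41/12

E[V | box 1] = (1+2)/2 = 3/2.
E[V | box 2] = (5+6+5)/3 = 16/3.
By the law of total expectation,
E[V] = (1/2)·(3/2) + (1/2)·(16/3) = 41/12.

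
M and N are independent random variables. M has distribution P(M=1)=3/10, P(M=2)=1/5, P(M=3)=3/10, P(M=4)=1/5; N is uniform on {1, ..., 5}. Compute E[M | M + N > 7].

25/7

P(M + N > 7) = 7/50.
Summing M·P(x,y) over outcomes with M + N > 7 gives 1/2.
E[M | M + N > 7] = (1/2) / (7/50) = 25/7.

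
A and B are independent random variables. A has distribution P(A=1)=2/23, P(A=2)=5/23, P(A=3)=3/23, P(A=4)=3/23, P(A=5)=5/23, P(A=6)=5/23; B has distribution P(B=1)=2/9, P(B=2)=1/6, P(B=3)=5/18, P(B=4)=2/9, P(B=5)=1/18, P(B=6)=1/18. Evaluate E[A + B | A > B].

1717/242

P(A > B) = 121/207.
Summing (A+B)·P(x,y) over outcomes with A > B gives 1717/414.
E[A + B | A > B] = (1717/414) / (121/207) = 1717/242.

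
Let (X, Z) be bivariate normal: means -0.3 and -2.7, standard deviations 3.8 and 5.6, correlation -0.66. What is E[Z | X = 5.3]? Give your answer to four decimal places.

-8.1467

The regression of Z on X has slope ρ·σ_Z/σ_X and passes through (μ_X, μ_Z).
E[Z | X=5.3] = -2.7 + (-0.66)·(5.6/3.8)·(5.3 − (-0.3)) = -2.7 + (-0.97263)·(5.6) = -8.1467.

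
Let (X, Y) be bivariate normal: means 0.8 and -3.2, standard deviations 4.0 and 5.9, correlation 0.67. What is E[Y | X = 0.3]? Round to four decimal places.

-3.6941

For a bivariate normal, E[Y | X=x] = μ_Y + ρ·(σ_Y/σ_X)·(x − μ_X).
E[Y | X=0.3] = -3.2 + (0.67)·(5.9/4.0)·(0.3 − (0.8)) = -3.2 + (0.98825)·(-0.5) = -3.6941.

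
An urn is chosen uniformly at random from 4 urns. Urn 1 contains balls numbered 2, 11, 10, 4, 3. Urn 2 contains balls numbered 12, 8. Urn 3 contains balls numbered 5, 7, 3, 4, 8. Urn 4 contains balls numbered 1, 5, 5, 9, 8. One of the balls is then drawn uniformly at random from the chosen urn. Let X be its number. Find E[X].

E[X | urn 1] = (2+11+10+4+3)/5 = 6.
E[X | urn 2] = (12+8)/2 = 10.
E[X | urn 3] = (5+7+3+4+8)/5 = 27/5.
E[X | urn 4] = (1+5+5+9+8)/5 = 28/5.
By the law of total expectation,
E[X] = (1/4)·(6) + (1/4)·(10) + (1/4)·(27/5) + (1/4)·(28/5) = 27/4.

27/4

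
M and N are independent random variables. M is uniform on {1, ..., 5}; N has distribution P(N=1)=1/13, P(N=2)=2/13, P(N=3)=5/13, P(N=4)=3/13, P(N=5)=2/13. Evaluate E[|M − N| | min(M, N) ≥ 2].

P(min(M, N) ≥ 2) = 48/65.
Summing |M−N|·P(x,y) over outcomes with min(M, N) ≥ 2 gives 56/65.
E[|M − N| | min(M, N) ≥ 2] = (56/65) / (48/65) = 7/6.

7/6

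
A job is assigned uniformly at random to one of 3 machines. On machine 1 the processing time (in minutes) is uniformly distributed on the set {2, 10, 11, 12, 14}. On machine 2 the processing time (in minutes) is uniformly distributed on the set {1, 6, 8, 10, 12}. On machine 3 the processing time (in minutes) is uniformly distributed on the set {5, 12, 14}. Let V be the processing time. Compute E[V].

E[V | machine 1] = (2+10+11+12+14)/5 = 49/5.
E[V | machine 2] = (1+6+8+10+12)/5 = 37/5.
E[V | machine 3] = (5+12+14)/3 = 31/3.
E[V] = (1/3)·(49/5) + (1/3)·(37/5) + (1/3)·(31/3) = 413/45.

413/45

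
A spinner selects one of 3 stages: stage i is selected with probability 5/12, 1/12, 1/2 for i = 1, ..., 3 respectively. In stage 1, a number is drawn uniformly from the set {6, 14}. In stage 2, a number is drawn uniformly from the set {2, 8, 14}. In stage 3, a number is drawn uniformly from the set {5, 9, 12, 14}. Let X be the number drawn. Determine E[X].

E[X | stage 1] = (6+14)/2 = 10.
E[X | stage 2] = (2+8+14)/3 = 8.
E[X | stage 3] = (5+9+12+14)/4 = 10.
E[X] = (5/12)·(10) + (1/12)·(8) + (1/2)·(10) = 59/6.

59/6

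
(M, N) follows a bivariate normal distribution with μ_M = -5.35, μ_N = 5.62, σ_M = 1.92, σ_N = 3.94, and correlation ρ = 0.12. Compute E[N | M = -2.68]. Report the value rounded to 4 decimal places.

6.2775

The regression of N on M has slope ρ·σ_N/σ_M and passes through (μ_M, μ_N).
E[N | M=-2.68] = 5.62 + (0.12)·(3.94/1.92)·(-2.68 − (-5.35)) = 5.62 + (0.24625)·(2.67) = 6.2775.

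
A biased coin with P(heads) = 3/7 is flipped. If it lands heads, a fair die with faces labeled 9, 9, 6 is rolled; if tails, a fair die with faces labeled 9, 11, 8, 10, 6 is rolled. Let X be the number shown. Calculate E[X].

E[X | heads] = (9+9+6)/3 = 8.
E[X | tails] = (9+11+8+10+6)/5 = 44/5.
E[X] = (3/7)·(8) + (4/7)·(44/5) = 296/35.

296/35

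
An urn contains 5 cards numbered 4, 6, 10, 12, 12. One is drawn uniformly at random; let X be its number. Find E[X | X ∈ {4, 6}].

P(X ∈ {4, 6}) = 2/5.
Σ over the event: 4·1/5 + 6·1/5 = 2.
E[X | X ∈ {4, 6}] = (2) / (2/5) = 5.

5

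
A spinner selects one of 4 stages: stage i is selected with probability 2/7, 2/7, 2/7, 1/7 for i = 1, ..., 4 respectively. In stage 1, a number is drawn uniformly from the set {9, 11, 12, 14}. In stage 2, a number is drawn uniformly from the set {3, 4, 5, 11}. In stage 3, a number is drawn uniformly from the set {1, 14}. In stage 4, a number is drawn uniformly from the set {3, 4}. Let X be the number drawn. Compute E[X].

E[X | stage 1] = (9+11+12+14)/4 = 23/2.
E[X | stage 2] = (3+4+5+11)/4 = 23/4.
E[X | stage 3] = (1+14)/2 = 15/2.
E[X | stage 4] = (3+4)/2 = 7/2.
E[X] = (2/7)·(23/2) + (2/7)·(23/4) + (2/7)·(15/2) + (1/7)·(7/2) = 53/7.

53/7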